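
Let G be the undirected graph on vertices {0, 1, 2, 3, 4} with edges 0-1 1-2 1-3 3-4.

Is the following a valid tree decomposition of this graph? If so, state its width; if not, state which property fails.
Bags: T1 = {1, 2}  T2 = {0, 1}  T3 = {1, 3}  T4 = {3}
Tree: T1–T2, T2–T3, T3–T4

No — vertex 4 appears in no bag.

A tree decomposition must satisfy three properties: every vertex lies in some bag; for every edge, both endpoints lie together in some bag; and for every vertex, the bags containing it form a connected subtree. Here vertex 4 appears in no bag, so the decomposition is invalid.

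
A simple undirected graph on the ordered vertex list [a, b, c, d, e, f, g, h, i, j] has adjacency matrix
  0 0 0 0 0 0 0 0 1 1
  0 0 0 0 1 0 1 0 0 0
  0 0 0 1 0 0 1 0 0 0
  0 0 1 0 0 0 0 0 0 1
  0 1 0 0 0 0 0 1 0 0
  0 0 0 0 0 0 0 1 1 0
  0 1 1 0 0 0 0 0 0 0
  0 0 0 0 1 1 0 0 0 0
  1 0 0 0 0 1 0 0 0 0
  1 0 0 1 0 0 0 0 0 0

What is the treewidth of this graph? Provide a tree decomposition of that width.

Treewidth 2.
One such decomposition:
Bags: B1 = {b, e, g}  B2 = {c, e, g}  B3 = {c, d, e}  B4 = {d, e, j}  B5 = {a, e, j}  B6 = {a, e, i}  B7 = {e, f, i}  B8 = {e, f, h}
Tree: B1–B2, B2–B3, B3–B4, B4–B5, B5–B6, B6–B7, B7–B8

Every bag has size at most 3, so the width is 3 − 1 = 2 and tw(G) ≤ 2. For the lower bound, G contains the cycle e–b–g–c–d–j–a–i–f–h–e, so G is not a forest; only forests have treewidth ≤ 1, hence tw(G) ≥ 2. Therefore the treewidth is 2.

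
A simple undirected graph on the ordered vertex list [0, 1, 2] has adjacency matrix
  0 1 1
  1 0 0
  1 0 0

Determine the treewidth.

A width-1 tree decomposition is:
Bags: B1 = {0, 2}  B2 = {0, 1}
Tree: B1–B2
Each bag holds 2 vertices, so the decomposition has width 1, which upper-bounds the treewidth. Since G has at least one edge (e.g. 0–2), it is not an edgeless graph, so tw(G) ≥ 1. The upper and lower bounds meet at 1, so that is the treewidth.

1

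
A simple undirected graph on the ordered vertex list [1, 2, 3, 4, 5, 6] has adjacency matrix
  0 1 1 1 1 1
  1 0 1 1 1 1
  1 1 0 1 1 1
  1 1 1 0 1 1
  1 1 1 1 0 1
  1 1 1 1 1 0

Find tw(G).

5

A width-5 tree decomposition is:
Bags: B1 = {1, 2, 3, 4, 5, 6}
Tree: (single bag)
A single bag containing all 6 vertices is trivially a valid decomposition of width 5. For the lower bound, the 6 vertices {1, 2, 3, 4, 5, 6} are pairwise adjacent, and any tree decomposition puts a clique entirely inside one bag — forcing width ≥ 5. Therefore the treewidth is 5.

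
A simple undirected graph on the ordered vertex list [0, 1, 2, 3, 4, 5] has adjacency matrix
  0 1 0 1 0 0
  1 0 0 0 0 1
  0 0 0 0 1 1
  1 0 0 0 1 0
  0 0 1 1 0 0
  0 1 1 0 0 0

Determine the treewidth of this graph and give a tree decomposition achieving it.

The largest bag has 3 vertices, giving width 2; this decomposition certifies tw(G) ≤ 2. The edges 1–5–2–4–3–0–1 form a cycle, so G is not a tree and its treewidth is at least 2. The upper and lower bounds meet at 2, so that is the treewidth.

Treewidth 2.
One such decomposition:
Bags: B1 = {1, 2, 5}  B2 = {1, 2, 4}  B3 = {1, 3, 4}  B4 = {0, 1, 3}
Tree: B1–B2, B2–B3, B3–B4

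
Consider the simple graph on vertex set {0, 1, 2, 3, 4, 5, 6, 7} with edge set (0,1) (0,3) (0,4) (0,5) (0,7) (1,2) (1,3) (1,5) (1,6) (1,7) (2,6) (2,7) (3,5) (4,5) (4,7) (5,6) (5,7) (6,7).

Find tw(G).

3

A width-3 tree decomposition is:
Bags: B1 = {0, 1, 5, 7}  B2 = {1, 5, 6, 7}  B3 = {0, 1, 3, 5}  B4 = {0, 4, 5, 7}  B5 = {1, 2, 6, 7}
Tree: B1–B2, B1–B3, B1–B4, B2–B5
Every bag has size at most 4, so the width is 4 − 1 = 3 and tw(G) ≤ 3. For the lower bound, the 4 vertices {1, 2, 6, 7} are pairwise adjacent, and any tree decomposition puts a clique entirely inside one bag — forcing width ≥ 3. Combining the bounds, tw(G) = 3.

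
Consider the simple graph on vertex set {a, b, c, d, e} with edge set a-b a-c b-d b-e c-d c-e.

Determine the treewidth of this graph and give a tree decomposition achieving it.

Every bag has size at most 3, so the width is 3 − 1 = 2 and tw(G) ≤ 2. For the lower bound, G contains the cycle c–d–b–a–c, so G is not a forest; only forests have treewidth ≤ 1, hence tw(G) ≥ 2. Therefore the treewidth is 2.

Treewidth 2.
Bags: B1 = {b, c, d}  B2 = {a, b, c}  B3 = {b, c, e}
Tree: B1–B2, B2–B3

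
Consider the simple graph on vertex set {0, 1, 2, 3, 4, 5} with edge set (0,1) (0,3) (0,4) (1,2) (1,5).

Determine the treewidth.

1

A width-1 tree decomposition is:
Bags: B1 = {0, 3}  B2 = {0, 4}  B3 = {0, 1}  B4 = {1, 2}  B5 = {1, 5}
Tree: B1–B2, B1–B3, B3–B4, B3–B5
The largest bag has 2 vertices, giving width 1; this decomposition certifies tw(G) ≤ 1. Since G has at least one edge (e.g. 0–3), it is not an edgeless graph, so tw(G) ≥ 1. Combining the bounds, tw(G) = 1.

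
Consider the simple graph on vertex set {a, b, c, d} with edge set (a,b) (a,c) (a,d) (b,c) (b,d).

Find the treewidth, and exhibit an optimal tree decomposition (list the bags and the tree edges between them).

Treewidth 2.
Bags: B1 = {a, b, c}  B2 = {a, b, d}
Tree: B1–B2

Every bag has size at most 3, so the width is 3 − 1 = 2 and tw(G) ≤ 2. For the lower bound, the 3 vertices {a, b, d} are pairwise adjacent, and any tree decomposition puts a clique entirely inside one bag — forcing width ≥ 2. The upper and lower bounds meet at 2, so that is the treewidth.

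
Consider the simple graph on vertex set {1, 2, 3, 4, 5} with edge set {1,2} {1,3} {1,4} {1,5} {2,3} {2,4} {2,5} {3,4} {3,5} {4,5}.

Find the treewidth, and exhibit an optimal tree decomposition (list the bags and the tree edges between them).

A single bag containing all 5 vertices is trivially a valid decomposition of width 4. On the other hand G contains the 5-clique {1, 2, 3, 4, 5}. A clique must lie in a single bag of any decomposition, so no decomposition can have width below 4. Therefore the treewidth is 4.

Treewidth 4.
Bags: B1 = {1, 2, 3, 4, 5}
Tree: (single bag)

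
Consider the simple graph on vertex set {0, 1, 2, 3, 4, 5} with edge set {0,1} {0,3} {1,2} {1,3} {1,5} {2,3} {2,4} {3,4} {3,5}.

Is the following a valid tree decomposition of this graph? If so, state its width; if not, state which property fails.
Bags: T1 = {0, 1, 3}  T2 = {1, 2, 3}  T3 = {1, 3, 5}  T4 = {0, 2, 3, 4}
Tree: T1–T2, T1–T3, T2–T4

No — bags containing vertex 0 are not connected in the tree.

A tree decomposition must satisfy three properties: every vertex lies in some bag; for every edge, both endpoints lie together in some bag; and for every vertex, the bags containing it form a connected subtree. Here bags containing vertex 0 are not connected in the tree, so the decomposition is invalid.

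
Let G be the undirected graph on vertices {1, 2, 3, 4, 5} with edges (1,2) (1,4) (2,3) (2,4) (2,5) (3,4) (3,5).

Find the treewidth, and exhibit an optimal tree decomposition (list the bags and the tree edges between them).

Each bag holds 3 vertices, so the decomposition has width 2, which upper-bounds the treewidth. Conversely, {1, 2, 4} is a clique of size 3, and the vertices of any clique must share a bag in every tree decomposition; so some bag has ≥ 3 vertices and tw(G) ≥ 2. Combining the bounds, tw(G) = 2.

Treewidth 2.
Bags: B1 = {1, 2, 4}  B2 = {2, 3, 4}  B3 = {2, 3, 5}
Tree: B1–B2, B2–B3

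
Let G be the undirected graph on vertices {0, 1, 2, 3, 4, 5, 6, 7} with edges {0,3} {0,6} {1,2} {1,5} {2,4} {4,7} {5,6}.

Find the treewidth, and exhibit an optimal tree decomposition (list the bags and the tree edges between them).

Treewidth 1.
Bags: B1 = {0, 3}  B2 = {0, 6}  B3 = {5, 6}  B4 = {1, 5}  B5 = {1, 2}  B6 = {2, 4}  B7 = {4, 7}
Tree: B1–B2, B2–B3, B3–B4, B4–B5, B5–B6, B6–B7

The largest bag has 2 vertices, giving width 1; this decomposition certifies tw(G) ≤ 1. Since G has at least one edge (e.g. 3–0), it is not an edgeless graph, so tw(G) ≥ 1. Hence tw(G) = 1 exactly.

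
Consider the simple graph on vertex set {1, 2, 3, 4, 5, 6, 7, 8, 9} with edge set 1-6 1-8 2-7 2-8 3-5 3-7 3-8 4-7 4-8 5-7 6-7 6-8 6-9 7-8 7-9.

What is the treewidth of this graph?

2

A width-2 tree decomposition is:
Bags: B1 = {1, 6, 8}  B2 = {6, 7, 8}  B3 = {6, 7, 9}  B4 = {3, 7, 8}  B5 = {2, 7, 8}  B6 = {4, 7, 8}  B7 = {3, 5, 7}
Tree: B1–B2, B2–B3, B2–B4, B2–B5, B5–B6, B4–B7
Every bag has size at most 3, so the width is 3 − 1 = 2 and tw(G) ≤ 2. On the other hand G contains the 3-clique {1, 6, 8}. A clique must lie in a single bag of any decomposition, so no decomposition can have width below 2. Combining the bounds, tw(G) = 2.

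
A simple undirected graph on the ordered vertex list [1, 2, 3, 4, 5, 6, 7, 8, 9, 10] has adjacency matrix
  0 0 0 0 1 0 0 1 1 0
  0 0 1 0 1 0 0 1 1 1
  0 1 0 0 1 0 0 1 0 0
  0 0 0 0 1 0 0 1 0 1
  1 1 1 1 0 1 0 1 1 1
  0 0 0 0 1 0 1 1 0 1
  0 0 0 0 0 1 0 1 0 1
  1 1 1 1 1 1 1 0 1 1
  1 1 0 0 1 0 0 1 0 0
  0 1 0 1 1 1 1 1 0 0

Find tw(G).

3

A width-3 tree decomposition is:
Bags: B1 = {2, 3, 5, 8}  B2 = {2, 5, 8, 10}  B3 = {5, 6, 8, 10}  B4 = {6, 7, 8, 10}  B5 = {2, 5, 8, 9}  B6 = {4, 5, 8, 10}  B7 = {1, 5, 8, 9}
Tree: B1–B2, B2–B3, B3–B4, B1–B5, B3–B6, B5–B7
Each bag holds 4 vertices, so the decomposition has width 3, which upper-bounds the treewidth. For the lower bound, the 4 vertices {1, 5, 8, 9} are pairwise adjacent, and any tree decomposition puts a clique entirely inside one bag — forcing width ≥ 3. Therefore the treewidth is 3.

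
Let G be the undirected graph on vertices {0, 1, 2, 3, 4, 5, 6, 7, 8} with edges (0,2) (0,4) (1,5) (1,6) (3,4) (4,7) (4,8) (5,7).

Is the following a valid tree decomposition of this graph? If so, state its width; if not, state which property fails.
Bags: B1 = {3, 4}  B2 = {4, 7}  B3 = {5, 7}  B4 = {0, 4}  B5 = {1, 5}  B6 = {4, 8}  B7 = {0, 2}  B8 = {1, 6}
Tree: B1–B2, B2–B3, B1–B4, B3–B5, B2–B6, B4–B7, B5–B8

Yes; width 1.

Vertex coverage: the bags together contain {0, 1, 2, 3, 4, 5, 6, 7, 8}, the full vertex set. Edge coverage: each edge of G has both endpoints in at least one bag. Running intersection: for every vertex, the bags containing it form a connected subtree. All three properties hold, so this is a valid tree decomposition of width max|bag| − 1 = 1, and hence tw(G) ≤ 1.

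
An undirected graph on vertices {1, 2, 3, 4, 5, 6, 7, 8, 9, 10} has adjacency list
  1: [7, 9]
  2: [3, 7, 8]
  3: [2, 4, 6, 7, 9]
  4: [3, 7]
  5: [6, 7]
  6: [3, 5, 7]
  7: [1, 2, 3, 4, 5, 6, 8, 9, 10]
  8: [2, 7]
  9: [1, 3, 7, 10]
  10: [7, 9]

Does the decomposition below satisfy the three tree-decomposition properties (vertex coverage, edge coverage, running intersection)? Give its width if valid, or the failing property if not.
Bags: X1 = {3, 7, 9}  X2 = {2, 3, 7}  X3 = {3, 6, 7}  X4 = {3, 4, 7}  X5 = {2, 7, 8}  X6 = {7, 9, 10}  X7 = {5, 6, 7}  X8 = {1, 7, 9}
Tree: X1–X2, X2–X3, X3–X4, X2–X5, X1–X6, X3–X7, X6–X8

Yes; width 2.

Every vertex of G appears in some bag (union = {1, 2, 3, 4, 5, 6, 7, 8, 9, 10}); every edge is covered by a bag; and for each vertex v the set of bags containing v is connected in the bag tree. The decomposition is therefore valid. The largest bag has 3 vertices, so the width is 2.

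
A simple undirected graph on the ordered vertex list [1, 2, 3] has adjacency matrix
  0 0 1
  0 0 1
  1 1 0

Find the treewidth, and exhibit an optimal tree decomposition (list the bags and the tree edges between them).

Treewidth 1.
One optimal decomposition is:
Bags: B1 = {2, 3}  B2 = {1, 3}
Tree: B1–B2

The largest bag has 2 vertices, giving width 1; this decomposition certifies tw(G) ≤ 1. Any graph with an edge has treewidth ≥ 1, and G has the edge 2–3. Therefore the treewidth is 1.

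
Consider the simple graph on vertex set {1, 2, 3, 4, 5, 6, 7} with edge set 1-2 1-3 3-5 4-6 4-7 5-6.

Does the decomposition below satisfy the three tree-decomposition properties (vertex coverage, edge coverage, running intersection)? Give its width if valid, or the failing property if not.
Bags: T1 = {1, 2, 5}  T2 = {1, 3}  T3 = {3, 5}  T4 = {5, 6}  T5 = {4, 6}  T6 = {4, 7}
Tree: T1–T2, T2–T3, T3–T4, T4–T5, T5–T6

A tree decomposition must satisfy three properties: every vertex lies in some bag; for every edge, both endpoints lie together in some bag; and for every vertex, the bags containing it form a connected subtree. Here bags containing vertex 5 are not connected in the tree, so the decomposition is invalid.

No — bags containing vertex 5 are not connected in the tree.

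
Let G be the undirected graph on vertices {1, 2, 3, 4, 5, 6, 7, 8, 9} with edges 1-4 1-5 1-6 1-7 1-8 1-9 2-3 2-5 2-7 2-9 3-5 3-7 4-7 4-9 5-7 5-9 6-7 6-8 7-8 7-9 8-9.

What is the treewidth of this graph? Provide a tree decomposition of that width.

The largest bag has 4 vertices, giving width 3; this decomposition certifies tw(G) ≤ 3. On the other hand G contains the 4-clique {1, 7, 8, 9}. A clique must lie in a single bag of any decomposition, so no decomposition can have width below 3. Combining the bounds, tw(G) = 3.

Treewidth 3.
One such decomposition:
Bags: B1 = {1, 5, 7, 9}  B2 = {2, 5, 7, 9}  B3 = {2, 3, 5, 7}  B4 = {1, 7, 8, 9}  B5 = {1, 4, 7, 9}  B6 = {1, 6, 7, 8}
Tree: B1–B2, B2–B3, B1–B4, B4–B5, B4–B6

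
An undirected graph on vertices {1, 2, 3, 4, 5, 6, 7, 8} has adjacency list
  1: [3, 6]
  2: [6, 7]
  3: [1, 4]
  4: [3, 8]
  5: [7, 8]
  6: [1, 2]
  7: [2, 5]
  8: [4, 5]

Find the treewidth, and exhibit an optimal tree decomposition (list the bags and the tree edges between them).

Treewidth 2.
One such decomposition:
Bags: B1 = {1, 3, 6}  B2 = {3, 4, 6}  B3 = {4, 6, 8}  B4 = {5, 6, 8}  B5 = {5, 6, 7}  B6 = {2, 6, 7}
Tree: B1–B2, B2–B3, B3–B4, B4–B5, B5–B6

Each bag holds 3 vertices, so the decomposition has width 2, which upper-bounds the treewidth. For the lower bound, G contains the cycle 6–1–3–4–8–5–7–2–6, so G is not a forest; only forests have treewidth ≤ 1, hence tw(G) ≥ 2. The upper and lower bounds meet at 2, so that is the treewidth.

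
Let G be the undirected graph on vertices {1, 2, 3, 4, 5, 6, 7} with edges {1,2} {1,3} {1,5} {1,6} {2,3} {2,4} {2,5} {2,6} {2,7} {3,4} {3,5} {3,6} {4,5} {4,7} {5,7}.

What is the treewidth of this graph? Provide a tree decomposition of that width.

The largest bag has 4 vertices, giving width 3; this decomposition certifies tw(G) ≤ 3. On the other hand G contains the 4-clique {1, 2, 3, 5}. A clique must lie in a single bag of any decomposition, so no decomposition can have width below 3. Therefore the treewidth is 3.

Treewidth 3.
One optimal decomposition is:
Bags: B1 = {2, 3, 4, 5}  B2 = {2, 4, 5, 7}  B3 = {1, 2, 3, 5}  B4 = {1, 2, 3, 6}
Tree: B1–B2, B1–B3, B3–B4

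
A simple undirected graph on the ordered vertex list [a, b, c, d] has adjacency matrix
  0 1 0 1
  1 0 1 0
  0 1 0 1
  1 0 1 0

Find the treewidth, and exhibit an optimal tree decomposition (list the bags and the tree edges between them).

Treewidth 2.
Bags: B1 = {b, c, d}  B2 = {a, b, d}
Tree: B1–B2

Each bag holds 3 vertices, so the decomposition has width 2, which upper-bounds the treewidth. Since b–c–d–a–b is a cycle in G, G is not acyclic. Forests are exactly the graphs of treewidth ≤ 1, so tw(G) ≥ 2. The upper and lower bounds meet at 2, so that is the treewidth.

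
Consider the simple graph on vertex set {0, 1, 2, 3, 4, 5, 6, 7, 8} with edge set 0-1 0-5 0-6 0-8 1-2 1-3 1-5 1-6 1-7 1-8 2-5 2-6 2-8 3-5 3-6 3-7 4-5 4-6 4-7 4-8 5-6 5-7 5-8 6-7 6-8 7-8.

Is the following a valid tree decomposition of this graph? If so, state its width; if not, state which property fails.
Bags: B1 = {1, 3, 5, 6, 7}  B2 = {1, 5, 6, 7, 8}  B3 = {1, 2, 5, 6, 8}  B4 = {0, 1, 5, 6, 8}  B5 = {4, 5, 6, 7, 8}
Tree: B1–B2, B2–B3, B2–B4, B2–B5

Yes; width 4.

Checking the three conditions: (i) the bags cover all of {0, 1, 2, 3, 4, 5, 6, 7, 8}; (ii) for each edge, some bag contains both endpoints; (iii) the bags containing any fixed vertex form a subtree. All hold, so the decomposition is valid with width 5 − 1 = 4.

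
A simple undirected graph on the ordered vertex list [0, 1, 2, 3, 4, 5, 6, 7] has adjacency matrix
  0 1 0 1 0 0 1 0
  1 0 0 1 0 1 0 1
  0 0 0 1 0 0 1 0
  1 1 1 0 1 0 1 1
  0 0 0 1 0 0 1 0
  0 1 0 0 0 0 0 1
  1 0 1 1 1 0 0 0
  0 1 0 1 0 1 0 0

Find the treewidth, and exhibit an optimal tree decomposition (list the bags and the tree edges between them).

Every bag has size at most 3, so the width is 3 − 1 = 2 and tw(G) ≤ 2. On the other hand G contains the 3-clique {0, 1, 3}. A clique must lie in a single bag of any decomposition, so no decomposition can have width below 2. Hence tw(G) = 2 exactly.

Treewidth 2.
One optimal decomposition is:
Bags: B1 = {0, 1, 3}  B2 = {0, 3, 6}  B3 = {1, 3, 7}  B4 = {3, 4, 6}  B5 = {2, 3, 6}  B6 = {1, 5, 7}
Tree: B1–B2, B1–B3, B2–B4, B2–B5, B3–B6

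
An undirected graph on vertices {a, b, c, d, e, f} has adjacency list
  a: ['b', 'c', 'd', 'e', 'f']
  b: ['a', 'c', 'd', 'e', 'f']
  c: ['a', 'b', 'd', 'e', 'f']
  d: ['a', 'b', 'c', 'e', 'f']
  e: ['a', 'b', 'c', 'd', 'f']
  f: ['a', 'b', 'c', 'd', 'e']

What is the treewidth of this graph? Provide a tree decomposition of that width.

A single bag containing all 6 vertices is trivially a valid decomposition of width 5. Conversely, {a, b, c, d, e, f} is a clique of size 6, and the vertices of any clique must share a bag in every tree decomposition; so some bag has ≥ 6 vertices and tw(G) ≥ 5. Combining the bounds, tw(G) = 5.

Treewidth 5.
One such decomposition:
Bags: B1 = {a, b, c, d, e, f}
Tree: (single bag)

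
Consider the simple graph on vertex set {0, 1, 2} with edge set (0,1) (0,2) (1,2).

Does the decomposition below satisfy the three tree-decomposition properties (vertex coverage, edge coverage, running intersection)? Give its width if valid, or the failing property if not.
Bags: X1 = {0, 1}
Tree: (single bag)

A tree decomposition must satisfy three properties: every vertex lies in some bag; for every edge, both endpoints lie together in some bag; and for every vertex, the bags containing it form a connected subtree. Here vertex 2 appears in no bag, so the decomposition is invalid.

No — vertex 2 appears in no bag.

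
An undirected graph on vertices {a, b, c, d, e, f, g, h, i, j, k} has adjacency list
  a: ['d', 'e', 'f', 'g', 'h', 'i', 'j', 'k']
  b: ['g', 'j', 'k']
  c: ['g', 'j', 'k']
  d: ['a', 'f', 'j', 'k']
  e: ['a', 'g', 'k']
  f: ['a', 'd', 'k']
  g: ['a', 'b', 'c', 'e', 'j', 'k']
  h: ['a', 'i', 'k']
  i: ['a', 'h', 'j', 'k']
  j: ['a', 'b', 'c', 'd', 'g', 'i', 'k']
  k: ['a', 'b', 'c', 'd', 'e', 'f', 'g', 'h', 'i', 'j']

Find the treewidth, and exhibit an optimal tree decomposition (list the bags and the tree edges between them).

Every bag has size at most 4, so the width is 4 − 1 = 3 and tw(G) ≤ 3. Conversely, {c, g, j, k} is a clique of size 4, and the vertices of any clique must share a bag in every tree decomposition; so some bag has ≥ 4 vertices and tw(G) ≥ 3. The upper and lower bounds meet at 3, so that is the treewidth.

Treewidth 3.
One optimal decomposition is:
Bags: B1 = {a, d, j, k}  B2 = {a, g, j, k}  B3 = {c, g, j, k}  B4 = {a, i, j, k}  B5 = {a, d, f, k}  B6 = {a, e, g, k}  B7 = {b, g, j, k}  B8 = {a, h, i, k}
Tree: B1–B2, B2–B3, B2–B4, B1–B5, B2–B6, B3–B7, B4–B8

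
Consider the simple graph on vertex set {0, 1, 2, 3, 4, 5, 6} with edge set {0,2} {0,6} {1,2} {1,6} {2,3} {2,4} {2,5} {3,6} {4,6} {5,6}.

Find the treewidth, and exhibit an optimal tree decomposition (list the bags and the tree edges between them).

The largest bag has 3 vertices, giving width 2; this decomposition certifies tw(G) ≤ 2. The edges 6–1–2–4–6 form a cycle, so G is not a tree and its treewidth is at least 2. Combining the bounds, tw(G) = 2.

Treewidth 2.
Bags: B1 = {1, 2, 6}  B2 = {2, 4, 6}  B3 = {2, 5, 6}  B4 = {2, 3, 6}  B5 = {0, 2, 6}
Tree: B1–B2, B2–B3, B3–B4, B4–B5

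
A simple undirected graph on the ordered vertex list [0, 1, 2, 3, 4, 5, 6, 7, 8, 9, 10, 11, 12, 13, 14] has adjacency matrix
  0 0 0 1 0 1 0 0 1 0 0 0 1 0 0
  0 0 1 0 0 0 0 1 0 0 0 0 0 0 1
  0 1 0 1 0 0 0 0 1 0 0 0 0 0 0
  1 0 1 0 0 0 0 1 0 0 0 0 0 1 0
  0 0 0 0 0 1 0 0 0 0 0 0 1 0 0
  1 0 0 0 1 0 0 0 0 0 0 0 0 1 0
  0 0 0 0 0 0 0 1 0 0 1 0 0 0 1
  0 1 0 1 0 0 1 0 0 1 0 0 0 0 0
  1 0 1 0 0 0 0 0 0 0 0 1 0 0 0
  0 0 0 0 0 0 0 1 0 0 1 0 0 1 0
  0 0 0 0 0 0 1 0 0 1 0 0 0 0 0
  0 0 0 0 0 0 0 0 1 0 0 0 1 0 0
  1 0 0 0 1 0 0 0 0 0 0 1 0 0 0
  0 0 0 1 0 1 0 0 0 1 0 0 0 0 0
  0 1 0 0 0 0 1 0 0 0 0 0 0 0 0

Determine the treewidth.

3

A width-3 tree decomposition is:
Bags: B1 = {1, 6, 10, 14}  B2 = {1, 6, 7, 10}  B3 = {1, 7, 9, 10}  B4 = {1, 2, 7, 9}  B5 = {2, 3, 7, 9}  B6 = {2, 3, 9, 13}  B7 = {2, 3, 8, 13}  B8 = {0, 3, 8, 13}  B9 = {0, 5, 8, 13}  B10 = {0, 5, 8, 11}  B11 = {0, 5, 11, 12}  B12 = {4, 5, 11, 12}
Tree: B1–B2, B2–B3, B3–B4, B4–B5, B5–B6, B6–B7, B7–B8, B8–B9, B9–B10, B10–B11, B11–B12
Each bag holds 4 vertices, so the decomposition has width 3, which upper-bounds the treewidth. For the lower bound: the 4 vertex sets {6,10,14}, {1}, {7}, {2,3,9,13} are disjoint, each induces a connected subgraph, and every pair is joined by at least one edge of G. Contracting each set to a single vertex therefore yields K_{4} as a minor, and since treewidth is minor-monotone, tw(G) ≥ tw(K_{4}) = 3. Hence tw(G) = 3 exactly.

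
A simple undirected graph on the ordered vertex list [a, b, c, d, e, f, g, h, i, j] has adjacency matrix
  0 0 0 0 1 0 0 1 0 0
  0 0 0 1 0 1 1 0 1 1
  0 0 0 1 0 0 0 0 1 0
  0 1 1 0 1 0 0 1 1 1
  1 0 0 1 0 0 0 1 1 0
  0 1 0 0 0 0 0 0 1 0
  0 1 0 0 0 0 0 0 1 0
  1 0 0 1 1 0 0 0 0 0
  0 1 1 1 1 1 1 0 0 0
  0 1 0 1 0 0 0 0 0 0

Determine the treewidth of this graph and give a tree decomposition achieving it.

Treewidth 2.
Bags: B1 = {b, d, j}  B2 = {b, d, i}  B3 = {d, e, i}  B4 = {d, e, h}  B5 = {b, f, i}  B6 = {c, d, i}  B7 = {b, g, i}  B8 = {a, e, h}
Tree: B1–B2, B2–B3, B3–B4, B2–B5, B3–B6, B5–B7, B4–B8

Every bag has size at most 3, so the width is 3 − 1 = 2 and tw(G) ≤ 2. On the other hand G contains the 3-clique {b, d, j}. A clique must lie in a single bag of any decomposition, so no decomposition can have width below 2. Combining the bounds, tw(G) = 2.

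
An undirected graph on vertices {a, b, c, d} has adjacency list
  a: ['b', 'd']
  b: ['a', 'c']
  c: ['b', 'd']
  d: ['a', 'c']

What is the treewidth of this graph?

2

A width-2 tree decomposition is:
Bags: B1 = {b, c, d}  B2 = {a, b, d}
Tree: B1–B2
The largest bag has 3 vertices, giving width 2; this decomposition certifies tw(G) ≤ 2. Since d–c–b–a–d is a cycle in G, G is not acyclic. Forests are exactly the graphs of treewidth ≤ 1, so tw(G) ≥ 2. Combining the bounds, tw(G) = 2.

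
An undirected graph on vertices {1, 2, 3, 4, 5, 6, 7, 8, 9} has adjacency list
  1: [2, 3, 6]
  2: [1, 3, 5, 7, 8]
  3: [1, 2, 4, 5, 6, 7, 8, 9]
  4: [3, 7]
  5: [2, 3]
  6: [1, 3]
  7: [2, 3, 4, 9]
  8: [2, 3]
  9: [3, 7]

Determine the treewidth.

2

A width-2 tree decomposition is:
Bags: B1 = {2, 3, 7}  B2 = {2, 3, 5}  B3 = {3, 4, 7}  B4 = {2, 3, 8}  B5 = {1, 2, 3}  B6 = {1, 3, 6}  B7 = {3, 7, 9}
Tree: B1–B2, B1–B3, B1–B4, B2–B5, B5–B6, B3–B7
Each bag holds 3 vertices, so the decomposition has width 2, which upper-bounds the treewidth. Conversely, {3, 7, 9} is a clique of size 3, and the vertices of any clique must share a bag in every tree decomposition; so some bag has ≥ 3 vertices and tw(G) ≥ 2. Therefore the treewidth is 2.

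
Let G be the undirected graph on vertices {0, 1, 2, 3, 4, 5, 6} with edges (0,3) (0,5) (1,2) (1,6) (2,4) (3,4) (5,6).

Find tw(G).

A width-2 tree decomposition is:
Bags: B1 = {0, 3, 4}  B2 = {0, 2, 4}  B3 = {0, 1, 2}  B4 = {0, 1, 6}  B5 = {0, 5, 6}
Tree: B1–B2, B2–B3, B3–B4, B4–B5
The largest bag has 3 vertices, giving width 2; this decomposition certifies tw(G) ≤ 2. For the lower bound, G contains the cycle 0–3–4–2–1–6–5–0, so G is not a forest; only forests have treewidth ≤ 1, hence tw(G) ≥ 2. Hence tw(G) = 2 exactly.

2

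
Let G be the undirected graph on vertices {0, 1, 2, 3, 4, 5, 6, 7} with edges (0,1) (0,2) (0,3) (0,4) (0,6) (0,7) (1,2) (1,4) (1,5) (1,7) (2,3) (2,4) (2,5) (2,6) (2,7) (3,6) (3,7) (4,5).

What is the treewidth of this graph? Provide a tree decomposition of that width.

Treewidth 3.
One optimal decomposition is:
Bags: B1 = {0, 1, 2, 7}  B2 = {0, 2, 3, 7}  B3 = {0, 1, 2, 4}  B4 = {1, 2, 4, 5}  B5 = {0, 2, 3, 6}
Tree: B1–B2, B1–B3, B3–B4, B2–B5

Each bag holds 4 vertices, so the decomposition has width 3, which upper-bounds the treewidth. On the other hand G contains the 4-clique {0, 1, 2, 4}. A clique must lie in a single bag of any decomposition, so no decomposition can have width below 3. Combining the bounds, tw(G) = 3.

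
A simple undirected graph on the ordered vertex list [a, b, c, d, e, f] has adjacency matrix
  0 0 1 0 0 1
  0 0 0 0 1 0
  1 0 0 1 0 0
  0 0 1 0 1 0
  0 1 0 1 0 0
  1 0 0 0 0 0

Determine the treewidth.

A width-1 tree decomposition is:
Bags: B1 = {a, f}  B2 = {a, c}  B3 = {c, d}  B4 = {d, e}  B5 = {b, e}
Tree: B1–B2, B2–B3, B3–B4, B4–B5
Every bag has size at most 2, so the width is 2 − 1 = 1 and tw(G) ≤ 1. Any graph with an edge has treewidth ≥ 1, and G has the edge f–a. Combining the bounds, tw(G) = 1.

1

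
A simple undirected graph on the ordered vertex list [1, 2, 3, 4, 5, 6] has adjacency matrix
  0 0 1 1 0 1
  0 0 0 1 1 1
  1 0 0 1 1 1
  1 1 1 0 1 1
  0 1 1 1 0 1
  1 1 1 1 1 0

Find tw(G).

3

A width-3 tree decomposition is:
Bags: B1 = {3, 4, 5, 6}  B2 = {2, 4, 5, 6}  B3 = {1, 3, 4, 6}
Tree: B1–B2, B1–B3
Every bag has size at most 4, so the width is 4 − 1 = 3 and tw(G) ≤ 3. For the lower bound, the 4 vertices {2, 4, 5, 6} are pairwise adjacent, and any tree decomposition puts a clique entirely inside one bag — forcing width ≥ 3. Combining the bounds, tw(G) = 3.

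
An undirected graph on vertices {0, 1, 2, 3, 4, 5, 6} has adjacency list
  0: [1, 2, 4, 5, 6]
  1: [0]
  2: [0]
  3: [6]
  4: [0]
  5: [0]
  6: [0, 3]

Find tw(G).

1

A width-1 tree decomposition is:
Bags: B1 = {0, 6}  B2 = {3, 6}  B3 = {0, 4}  B4 = {0, 2}  B5 = {0, 1}  B6 = {0, 5}
Tree: B1–B2, B1–B3, B3–B4, B3–B5, B1–B6
The largest bag has 2 vertices, giving width 1; this decomposition certifies tw(G) ≤ 1. Any graph with an edge has treewidth ≥ 1, and G has the edge 6–0. Combining the bounds, tw(G) = 1.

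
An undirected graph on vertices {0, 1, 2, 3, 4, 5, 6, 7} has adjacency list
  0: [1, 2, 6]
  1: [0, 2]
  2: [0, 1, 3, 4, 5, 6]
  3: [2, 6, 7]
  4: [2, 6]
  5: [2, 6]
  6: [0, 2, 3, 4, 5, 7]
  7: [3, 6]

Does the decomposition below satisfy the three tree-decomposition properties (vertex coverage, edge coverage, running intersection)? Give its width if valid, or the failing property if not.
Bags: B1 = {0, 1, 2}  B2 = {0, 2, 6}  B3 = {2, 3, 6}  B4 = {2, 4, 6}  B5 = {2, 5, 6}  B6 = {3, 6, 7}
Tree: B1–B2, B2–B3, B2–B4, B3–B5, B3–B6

Yes; width 2.

Every vertex of G appears in some bag (union = {0, 1, 2, 3, 4, 5, 6, 7}); every edge is covered by a bag; and for each vertex v the set of bags containing v is connected in the bag tree. The decomposition is therefore valid. The largest bag has 3 vertices, so the width is 2.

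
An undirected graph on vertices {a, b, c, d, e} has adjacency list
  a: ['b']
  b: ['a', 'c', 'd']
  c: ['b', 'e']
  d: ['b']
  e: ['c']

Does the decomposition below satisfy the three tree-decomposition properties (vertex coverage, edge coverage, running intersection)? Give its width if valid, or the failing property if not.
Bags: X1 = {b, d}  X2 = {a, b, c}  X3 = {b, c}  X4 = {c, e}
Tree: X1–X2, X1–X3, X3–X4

No — bags containing vertex c are not connected in the tree.

A tree decomposition must satisfy three properties: every vertex lies in some bag; for every edge, both endpoints lie together in some bag; and for every vertex, the bags containing it form a connected subtree. Here bags containing vertex c are not connected in the tree, so the decomposition is invalid.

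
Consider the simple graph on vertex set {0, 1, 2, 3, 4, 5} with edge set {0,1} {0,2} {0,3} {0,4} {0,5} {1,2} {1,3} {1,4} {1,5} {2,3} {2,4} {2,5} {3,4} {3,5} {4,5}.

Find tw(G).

A width-5 tree decomposition is:
Bags: B1 = {0, 1, 2, 3, 4, 5}
Tree: (single bag)
A single bag containing all 6 vertices is trivially a valid decomposition of width 5. Conversely, {0, 1, 2, 3, 4, 5} is a clique of size 6, and the vertices of any clique must share a bag in every tree decomposition; so some bag has ≥ 6 vertices and tw(G) ≥ 5. The upper and lower bounds meet at 5, so that is the treewidth.

5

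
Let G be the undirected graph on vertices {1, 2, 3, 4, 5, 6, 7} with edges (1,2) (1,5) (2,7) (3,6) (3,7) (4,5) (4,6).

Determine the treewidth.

A width-2 tree decomposition is:
Bags: B1 = {4, 5, 6}  B2 = {3, 5, 6}  B3 = {3, 5, 7}  B4 = {2, 5, 7}  B5 = {1, 2, 5}
Tree: B1–B2, B2–B3, B3–B4, B4–B5
The largest bag has 3 vertices, giving width 2; this decomposition certifies tw(G) ≤ 2. The edges 5–4–6–3–7–2–1–5 form a cycle, so G is not a tree and its treewidth is at least 2. The upper and lower bounds meet at 2, so that is the treewidth.

2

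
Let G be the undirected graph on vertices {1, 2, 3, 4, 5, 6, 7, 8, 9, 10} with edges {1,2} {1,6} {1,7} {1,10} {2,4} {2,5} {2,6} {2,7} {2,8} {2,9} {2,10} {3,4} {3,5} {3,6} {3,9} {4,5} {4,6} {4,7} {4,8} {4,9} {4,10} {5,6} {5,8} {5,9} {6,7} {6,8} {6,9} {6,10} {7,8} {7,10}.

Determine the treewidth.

4

A width-4 tree decomposition is:
Bags: B1 = {2, 4, 5, 6, 9}  B2 = {2, 4, 5, 6, 8}  B3 = {2, 4, 6, 7, 8}  B4 = {2, 4, 6, 7, 10}  B5 = {1, 2, 6, 7, 10}  B6 = {3, 4, 5, 6, 9}
Tree: B1–B2, B2–B3, B3–B4, B4–B5, B1–B6
Every bag has size at most 5, so the width is 5 − 1 = 4 and tw(G) ≤ 4. For the lower bound, the 5 vertices {1, 2, 6, 7, 10} are pairwise adjacent, and any tree decomposition puts a clique entirely inside one bag — forcing width ≥ 4. Hence tw(G) = 4 exactly.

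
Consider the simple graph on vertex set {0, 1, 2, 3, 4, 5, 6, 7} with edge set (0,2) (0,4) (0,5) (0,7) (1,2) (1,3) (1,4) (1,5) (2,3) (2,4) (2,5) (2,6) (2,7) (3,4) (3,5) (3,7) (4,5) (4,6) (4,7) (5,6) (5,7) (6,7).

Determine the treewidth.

A width-4 tree decomposition is:
Bags: B1 = {2, 4, 5, 6, 7}  B2 = {2, 3, 4, 5, 7}  B3 = {0, 2, 4, 5, 7}  B4 = {1, 2, 3, 4, 5}
Tree: B1–B2, B2–B3, B2–B4
Every bag has size at most 5, so the width is 5 − 1 = 4 and tw(G) ≤ 4. Conversely, {1, 2, 3, 4, 5} is a clique of size 5, and the vertices of any clique must share a bag in every tree decomposition; so some bag has ≥ 5 vertices and tw(G) ≥ 4. Combining the bounds, tw(G) = 4.

4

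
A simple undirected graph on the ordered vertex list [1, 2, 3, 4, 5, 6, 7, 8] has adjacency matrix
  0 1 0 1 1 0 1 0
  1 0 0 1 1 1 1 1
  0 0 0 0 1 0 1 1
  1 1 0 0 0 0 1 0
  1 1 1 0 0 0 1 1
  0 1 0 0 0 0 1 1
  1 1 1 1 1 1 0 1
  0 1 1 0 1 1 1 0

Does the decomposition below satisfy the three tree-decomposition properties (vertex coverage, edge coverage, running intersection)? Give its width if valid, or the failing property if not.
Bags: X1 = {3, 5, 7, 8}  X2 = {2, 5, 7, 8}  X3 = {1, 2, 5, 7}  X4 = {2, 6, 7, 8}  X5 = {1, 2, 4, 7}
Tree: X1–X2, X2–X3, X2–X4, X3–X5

Yes; width 3.

Every vertex of G appears in some bag (union = {1, 2, 3, 4, 5, 6, 7, 8}); every edge is covered by a bag; and for each vertex v the set of bags containing v is connected in the bag tree. The decomposition is therefore valid. The largest bag has 4 vertices, so the width is 3.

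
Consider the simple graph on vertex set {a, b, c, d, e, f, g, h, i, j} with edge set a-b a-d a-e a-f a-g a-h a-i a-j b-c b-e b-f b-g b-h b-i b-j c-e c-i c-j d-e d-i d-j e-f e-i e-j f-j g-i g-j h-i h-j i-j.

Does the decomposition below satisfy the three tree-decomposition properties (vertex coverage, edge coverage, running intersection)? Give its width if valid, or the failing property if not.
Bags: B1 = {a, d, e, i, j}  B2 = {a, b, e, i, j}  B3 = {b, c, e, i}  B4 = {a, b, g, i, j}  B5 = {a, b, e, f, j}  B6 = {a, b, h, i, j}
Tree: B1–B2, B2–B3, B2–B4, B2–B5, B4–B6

No — edge (j,c) lies in no bag.

A tree decomposition must satisfy three properties: every vertex lies in some bag; for every edge, both endpoints lie together in some bag; and for every vertex, the bags containing it form a connected subtree. Here edge (j,c) lies in no bag, so the decomposition is invalid.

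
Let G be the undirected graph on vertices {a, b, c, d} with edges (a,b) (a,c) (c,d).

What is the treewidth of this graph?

A width-1 tree decomposition is:
Bags: B1 = {a, b}  B2 = {a, c}  B3 = {c, d}
Tree: B1–B2, B2–B3
Every bag has size at most 2, so the width is 2 − 1 = 1 and tw(G) ≤ 1. Any graph with an edge has treewidth ≥ 1, and G has the edge b–a. Hence tw(G) = 1 exactly.

1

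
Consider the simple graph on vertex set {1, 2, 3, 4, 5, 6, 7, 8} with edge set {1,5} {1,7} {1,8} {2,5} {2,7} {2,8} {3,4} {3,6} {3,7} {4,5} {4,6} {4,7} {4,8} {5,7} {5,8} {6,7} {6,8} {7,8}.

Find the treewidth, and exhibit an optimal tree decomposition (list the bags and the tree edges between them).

Each bag holds 4 vertices, so the decomposition has width 3, which upper-bounds the treewidth. On the other hand G contains the 4-clique {1, 5, 7, 8}. A clique must lie in a single bag of any decomposition, so no decomposition can have width below 3. Hence tw(G) = 3 exactly.

Treewidth 3.
One optimal decomposition is:
Bags: B1 = {4, 5, 7, 8}  B2 = {2, 5, 7, 8}  B3 = {1, 5, 7, 8}  B4 = {4, 6, 7, 8}  B5 = {3, 4, 6, 7}
Tree: B1–B2, B2–B3, B1–B4, B4–B5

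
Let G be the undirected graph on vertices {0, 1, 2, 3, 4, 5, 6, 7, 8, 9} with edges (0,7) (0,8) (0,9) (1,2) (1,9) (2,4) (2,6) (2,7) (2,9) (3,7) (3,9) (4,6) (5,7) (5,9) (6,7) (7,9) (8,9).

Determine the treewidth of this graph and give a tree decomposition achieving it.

Treewidth 2.
Bags: B1 = {2, 7, 9}  B2 = {2, 6, 7}  B3 = {3, 7, 9}  B4 = {5, 7, 9}  B5 = {0, 7, 9}  B6 = {2, 4, 6}  B7 = {0, 8, 9}  B8 = {1, 2, 9}
Tree: B1–B2, B1–B3, B1–B4, B1–B5, B2–B6, B5–B7, B1–B8

The largest bag has 3 vertices, giving width 2; this decomposition certifies tw(G) ≤ 2. On the other hand G contains the 3-clique {0, 8, 9}. A clique must lie in a single bag of any decomposition, so no decomposition can have width below 2. Therefore the treewidth is 2.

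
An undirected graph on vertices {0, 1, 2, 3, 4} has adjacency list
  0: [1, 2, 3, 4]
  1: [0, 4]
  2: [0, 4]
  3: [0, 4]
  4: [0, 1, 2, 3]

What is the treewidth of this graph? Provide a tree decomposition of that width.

Treewidth 2.
One such decomposition:
Bags: B1 = {0, 2, 4}  B2 = {0, 1, 4}  B3 = {0, 3, 4}
Tree: B1–B2, B2–B3

Each bag holds 3 vertices, so the decomposition has width 2, which upper-bounds the treewidth. On the other hand G contains the 3-clique {0, 1, 4}. A clique must lie in a single bag of any decomposition, so no decomposition can have width below 2. The upper and lower bounds meet at 2, so that is the treewidth.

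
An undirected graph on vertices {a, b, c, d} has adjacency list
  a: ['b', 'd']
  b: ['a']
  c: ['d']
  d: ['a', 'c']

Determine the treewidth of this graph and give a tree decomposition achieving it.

Treewidth 1.
One optimal decomposition is:
Bags: B1 = {c, d}  B2 = {a, d}  B3 = {a, b}
Tree: B1–B2, B2–B3

Every bag has size at most 2, so the width is 2 − 1 = 1 and tw(G) ≤ 1. G has an edge, so its treewidth is at least 1. Combining the bounds, tw(G) = 1.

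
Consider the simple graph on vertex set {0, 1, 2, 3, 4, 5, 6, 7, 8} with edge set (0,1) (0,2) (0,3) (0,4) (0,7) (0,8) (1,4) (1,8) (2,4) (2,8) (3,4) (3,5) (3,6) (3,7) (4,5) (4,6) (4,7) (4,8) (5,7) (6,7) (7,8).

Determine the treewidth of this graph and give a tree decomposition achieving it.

Treewidth 3.
Bags: B1 = {0, 4, 7, 8}  B2 = {0, 3, 4, 7}  B3 = {0, 2, 4, 8}  B4 = {3, 4, 6, 7}  B5 = {3, 4, 5, 7}  B6 = {0, 1, 4, 8}
Tree: B1–B2, B1–B3, B2–B4, B4–B5, B3–B6

Every bag has size at most 4, so the width is 4 − 1 = 3 and tw(G) ≤ 3. On the other hand G contains the 4-clique {0, 1, 4, 8}. A clique must lie in a single bag of any decomposition, so no decomposition can have width below 3. Combining the bounds, tw(G) = 3.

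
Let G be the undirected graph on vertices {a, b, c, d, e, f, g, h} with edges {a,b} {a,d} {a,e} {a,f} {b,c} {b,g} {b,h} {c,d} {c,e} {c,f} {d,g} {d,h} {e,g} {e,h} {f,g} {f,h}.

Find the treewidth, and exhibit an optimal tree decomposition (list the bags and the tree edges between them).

Each bag holds 5 vertices, so the decomposition has width 4, which upper-bounds the treewidth. For the lower bound: the 5 vertex sets {a,b}, {d,h}, {c,e}, {g}, {f} are disjoint, each induces a connected subgraph, and every pair is joined by at least one edge of G. Contracting each set to a single vertex therefore yields K_{5} as a minor, and since treewidth is minor-monotone, tw(G) ≥ tw(K_{5}) = 4. The upper and lower bounds meet at 4, so that is the treewidth.

Treewidth 4.
One such decomposition:
Bags: B1 = {a, b, c, g, h}  B2 = {a, c, d, g, h}  B3 = {a, c, e, g, h}  B4 = {a, c, f, g, h}
Tree: B1–B2, B2–B3, B3–B4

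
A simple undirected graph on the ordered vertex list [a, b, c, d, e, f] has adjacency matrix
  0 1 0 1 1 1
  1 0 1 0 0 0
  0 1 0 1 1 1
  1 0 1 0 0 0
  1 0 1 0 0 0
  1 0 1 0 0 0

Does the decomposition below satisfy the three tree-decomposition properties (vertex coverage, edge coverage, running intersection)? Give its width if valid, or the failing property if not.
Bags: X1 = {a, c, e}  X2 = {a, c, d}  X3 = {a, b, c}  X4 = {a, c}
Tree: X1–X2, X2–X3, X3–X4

No — vertex f appears in no bag.

A tree decomposition must satisfy three properties: every vertex lies in some bag; for every edge, both endpoints lie together in some bag; and for every vertex, the bags containing it form a connected subtree. Here vertex f appears in no bag, so the decomposition is invalid.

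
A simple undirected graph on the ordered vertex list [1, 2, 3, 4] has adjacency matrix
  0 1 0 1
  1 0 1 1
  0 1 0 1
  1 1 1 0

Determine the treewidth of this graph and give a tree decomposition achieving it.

Every bag has size at most 3, so the width is 3 − 1 = 2 and tw(G) ≤ 2. On the other hand G contains the 3-clique {1, 2, 4}. A clique must lie in a single bag of any decomposition, so no decomposition can have width below 2. Hence tw(G) = 2 exactly.

Treewidth 2.
One such decomposition:
Bags: B1 = {2, 3, 4}  B2 = {1, 2, 4}
Tree: B1–B2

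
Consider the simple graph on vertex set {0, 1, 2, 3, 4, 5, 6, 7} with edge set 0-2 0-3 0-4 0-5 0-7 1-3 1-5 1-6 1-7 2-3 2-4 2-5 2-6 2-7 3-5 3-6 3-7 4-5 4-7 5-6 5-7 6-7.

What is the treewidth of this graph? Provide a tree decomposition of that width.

Each bag holds 5 vertices, so the decomposition has width 4, which upper-bounds the treewidth. Conversely, {1, 3, 5, 6, 7} is a clique of size 5, and the vertices of any clique must share a bag in every tree decomposition; so some bag has ≥ 5 vertices and tw(G) ≥ 4. Therefore the treewidth is 4.

Treewidth 4.
One optimal decomposition is:
Bags: B1 = {0, 2, 3, 5, 7}  B2 = {2, 3, 5, 6, 7}  B3 = {0, 2, 4, 5, 7}  B4 = {1, 3, 5, 6, 7}
Tree: B1–B2, B1–B3, B2–B4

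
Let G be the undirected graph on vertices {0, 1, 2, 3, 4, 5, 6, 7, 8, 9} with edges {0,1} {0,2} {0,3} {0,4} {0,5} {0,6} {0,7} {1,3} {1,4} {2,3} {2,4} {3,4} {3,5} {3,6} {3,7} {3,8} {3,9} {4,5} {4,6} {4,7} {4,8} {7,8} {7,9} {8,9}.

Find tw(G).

A width-3 tree decomposition is:
Bags: B1 = {0, 2, 3, 4}  B2 = {0, 3, 4, 7}  B3 = {0, 3, 4, 6}  B4 = {0, 1, 3, 4}  B5 = {3, 4, 7, 8}  B6 = {0, 3, 4, 5}  B7 = {3, 7, 8, 9}
Tree: B1–B2, B2–B3, B1–B4, B2–B5, B4–B6, B5–B7
Each bag holds 4 vertices, so the decomposition has width 3, which upper-bounds the treewidth. For the lower bound, the 4 vertices {3, 7, 8, 9} are pairwise adjacent, and any tree decomposition puts a clique entirely inside one bag — forcing width ≥ 3. Combining the bounds, tw(G) = 3.

3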